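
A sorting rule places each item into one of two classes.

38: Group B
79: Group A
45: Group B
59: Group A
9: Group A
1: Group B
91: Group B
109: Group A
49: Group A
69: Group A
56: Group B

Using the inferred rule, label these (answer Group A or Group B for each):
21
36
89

Group B, Group B, Group A

The classifier is using: ends in digit 9.
21 → last digit 1 → Group B. 36 → last digit 6 → Group B. 89 → last digit 9 → Group A.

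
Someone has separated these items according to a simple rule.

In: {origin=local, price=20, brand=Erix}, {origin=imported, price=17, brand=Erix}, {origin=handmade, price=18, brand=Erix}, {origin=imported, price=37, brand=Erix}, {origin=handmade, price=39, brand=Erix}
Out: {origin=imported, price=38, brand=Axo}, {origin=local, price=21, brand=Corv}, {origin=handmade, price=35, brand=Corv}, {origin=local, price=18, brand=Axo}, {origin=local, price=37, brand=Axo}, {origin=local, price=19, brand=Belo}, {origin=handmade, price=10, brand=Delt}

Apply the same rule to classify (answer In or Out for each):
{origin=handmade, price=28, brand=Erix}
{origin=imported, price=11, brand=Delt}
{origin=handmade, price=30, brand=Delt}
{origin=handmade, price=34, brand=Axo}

In, Out, Out, Out

The common property of the 'In' items is: brand is Erix. No 'Out' item has it.
{origin=handmade, price=28, brand=Erix}: brand is Erix — matches, so In. {origin=imported, price=11, brand=Delt}: brand is Delt — fails the rule, so Out. {origin=handmade, price=30, brand=Delt}: brand is Delt — fails the rule, so Out. {origin=handmade, price=34, brand=Axo}: brand is Axo — fails the rule, so Out.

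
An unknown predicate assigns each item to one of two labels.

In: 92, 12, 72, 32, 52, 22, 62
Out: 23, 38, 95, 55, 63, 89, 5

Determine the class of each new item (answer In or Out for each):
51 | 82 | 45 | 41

The pattern is that an item is 'In' exactly when: ends in digit 2.
51 — last digit 1, hence Out.
82 — last digit 2, hence In.
45 — last digit 5, hence Out.
41 — last digit 1, hence Out.

Out, In, Out, Out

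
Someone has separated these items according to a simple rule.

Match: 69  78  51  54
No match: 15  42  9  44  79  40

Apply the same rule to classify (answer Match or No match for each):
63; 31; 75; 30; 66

Match, No match, Match, No match, Match

Rule: multiple of 3 AND at least 44. This holds for each 'Match' example and fails for each 'No match' one.
63 — 63 = 3·21, 63 ≥ 44, hence Match. 31 — 31 = 3·10 + 1, 31 < 44, hence No match. 75 — 75 = 3·25, 75 ≥ 44, hence Match. 30 — 30 = 3·10, 30 < 44, hence No match. 66 — 66 = 3·22, 66 ≥ 44, hence Match.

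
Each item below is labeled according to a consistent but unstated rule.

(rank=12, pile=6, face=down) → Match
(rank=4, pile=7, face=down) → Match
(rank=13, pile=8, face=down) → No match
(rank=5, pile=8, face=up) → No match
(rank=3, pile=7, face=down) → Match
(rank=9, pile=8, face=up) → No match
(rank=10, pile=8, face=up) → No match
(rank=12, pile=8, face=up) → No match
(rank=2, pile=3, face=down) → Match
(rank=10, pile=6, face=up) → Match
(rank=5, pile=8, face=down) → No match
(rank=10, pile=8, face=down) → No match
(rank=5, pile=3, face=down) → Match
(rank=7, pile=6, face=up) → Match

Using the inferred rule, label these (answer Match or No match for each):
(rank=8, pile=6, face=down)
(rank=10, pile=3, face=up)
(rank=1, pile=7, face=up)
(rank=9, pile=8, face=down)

Rule: pile ≤ 7. This holds for each 'Match' example and fails for each 'No match' one.
(rank=8, pile=6, face=down) — pile = 6, hence Match.
(rank=10, pile=3, face=up) — pile = 3, hence Match.
(rank=1, pile=7, face=up) — pile = 7, hence Match.
(rank=9, pile=8, face=down) — pile = 8, hence No match.

Match, Match, Match, No match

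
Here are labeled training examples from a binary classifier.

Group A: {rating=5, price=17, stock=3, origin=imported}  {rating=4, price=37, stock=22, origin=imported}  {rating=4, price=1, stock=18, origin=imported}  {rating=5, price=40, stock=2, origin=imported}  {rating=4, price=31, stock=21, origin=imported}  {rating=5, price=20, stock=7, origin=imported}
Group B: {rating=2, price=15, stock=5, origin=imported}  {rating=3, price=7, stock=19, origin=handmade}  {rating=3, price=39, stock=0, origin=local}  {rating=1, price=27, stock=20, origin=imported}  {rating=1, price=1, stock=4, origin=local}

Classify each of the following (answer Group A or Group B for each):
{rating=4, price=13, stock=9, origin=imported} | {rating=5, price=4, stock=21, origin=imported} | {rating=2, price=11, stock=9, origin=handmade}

Group A, Group A, Group B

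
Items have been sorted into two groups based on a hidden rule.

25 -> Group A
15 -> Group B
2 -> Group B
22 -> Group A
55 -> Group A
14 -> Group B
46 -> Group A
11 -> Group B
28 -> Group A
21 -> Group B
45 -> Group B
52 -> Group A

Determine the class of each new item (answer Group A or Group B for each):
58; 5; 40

Group A, Group B, Group A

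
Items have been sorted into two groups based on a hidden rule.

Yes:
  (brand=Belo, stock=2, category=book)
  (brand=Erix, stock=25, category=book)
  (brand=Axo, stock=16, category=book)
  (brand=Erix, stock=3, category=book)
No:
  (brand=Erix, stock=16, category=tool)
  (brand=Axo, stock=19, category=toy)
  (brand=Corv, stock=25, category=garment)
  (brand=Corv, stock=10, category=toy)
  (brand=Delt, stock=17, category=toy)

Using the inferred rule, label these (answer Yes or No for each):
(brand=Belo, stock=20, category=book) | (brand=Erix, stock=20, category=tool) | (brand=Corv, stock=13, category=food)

The distinguishing property — category is book — holds for all the 'Yes' cases and none of the 'No' cases.
(brand=Belo, stock=20, category=book): category is book, passes → Yes.
(brand=Erix, stock=20, category=tool): category is tool, does not satisfy this → No.
(brand=Corv, stock=13, category=food): category is food, does not satisfy this → No.

Yes, No, No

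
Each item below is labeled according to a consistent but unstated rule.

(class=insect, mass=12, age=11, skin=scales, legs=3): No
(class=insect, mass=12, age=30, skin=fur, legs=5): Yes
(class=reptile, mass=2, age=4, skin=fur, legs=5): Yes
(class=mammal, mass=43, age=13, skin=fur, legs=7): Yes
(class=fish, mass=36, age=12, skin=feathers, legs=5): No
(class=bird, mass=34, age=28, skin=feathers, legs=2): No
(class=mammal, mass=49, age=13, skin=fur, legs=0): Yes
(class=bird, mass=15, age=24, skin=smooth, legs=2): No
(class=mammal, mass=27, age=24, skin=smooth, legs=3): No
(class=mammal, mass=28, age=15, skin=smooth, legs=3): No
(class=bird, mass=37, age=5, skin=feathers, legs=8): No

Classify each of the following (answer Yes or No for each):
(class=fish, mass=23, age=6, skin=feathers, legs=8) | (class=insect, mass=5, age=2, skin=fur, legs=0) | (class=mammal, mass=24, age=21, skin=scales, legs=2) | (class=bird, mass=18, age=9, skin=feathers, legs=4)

No, Yes, No, No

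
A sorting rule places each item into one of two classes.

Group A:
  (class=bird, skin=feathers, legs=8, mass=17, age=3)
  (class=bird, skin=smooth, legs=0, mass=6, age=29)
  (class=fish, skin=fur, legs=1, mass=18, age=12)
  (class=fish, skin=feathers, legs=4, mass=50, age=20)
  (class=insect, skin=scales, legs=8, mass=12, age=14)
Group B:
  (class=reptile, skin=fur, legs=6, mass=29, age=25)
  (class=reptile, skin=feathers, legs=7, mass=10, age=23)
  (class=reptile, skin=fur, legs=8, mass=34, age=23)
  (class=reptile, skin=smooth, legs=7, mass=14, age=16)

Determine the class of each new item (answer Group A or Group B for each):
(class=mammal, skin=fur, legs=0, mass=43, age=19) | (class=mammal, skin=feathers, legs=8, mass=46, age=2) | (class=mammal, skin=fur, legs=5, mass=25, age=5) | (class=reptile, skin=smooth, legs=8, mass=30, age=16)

Group A, Group A, Group A, Group B

One predicate separates the groups cleanly: class is not reptile.
(class=mammal, skin=fur, legs=0, mass=43, age=19): Group A (class is mammal).
(class=mammal, skin=feathers, legs=8, mass=46, age=2): Group A (class is mammal).
(class=mammal, skin=fur, legs=5, mass=25, age=5): Group A (class is mammal).
(class=reptile, skin=smooth, legs=8, mass=30, age=16): Group B (class is reptile).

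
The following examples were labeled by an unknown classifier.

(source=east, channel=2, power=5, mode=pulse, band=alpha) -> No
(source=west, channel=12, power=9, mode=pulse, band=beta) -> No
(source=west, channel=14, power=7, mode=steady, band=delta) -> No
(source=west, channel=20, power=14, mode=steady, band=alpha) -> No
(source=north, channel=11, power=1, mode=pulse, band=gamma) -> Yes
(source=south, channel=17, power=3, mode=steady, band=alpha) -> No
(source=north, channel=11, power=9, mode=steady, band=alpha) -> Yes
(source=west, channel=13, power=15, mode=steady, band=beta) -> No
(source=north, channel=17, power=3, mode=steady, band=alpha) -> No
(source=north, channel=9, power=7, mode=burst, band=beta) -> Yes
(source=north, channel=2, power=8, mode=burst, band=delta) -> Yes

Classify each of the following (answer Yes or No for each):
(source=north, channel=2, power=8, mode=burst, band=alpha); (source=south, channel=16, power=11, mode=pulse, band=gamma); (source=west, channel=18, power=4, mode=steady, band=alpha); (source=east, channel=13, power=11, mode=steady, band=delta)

Every 'Yes' example satisfies: source is north AND channel ≤ 11. None of the 'No' examples do.
(source=north, channel=2, power=8, mode=burst, band=alpha) — source is north, channel = 2, hence Yes.
(source=south, channel=16, power=11, mode=pulse, band=gamma) — source is south, channel = 16, hence No.
(source=west, channel=18, power=4, mode=steady, band=alpha) — source is west, channel = 18, hence No.
(source=east, channel=13, power=11, mode=steady, band=delta) — source is east, channel = 13, hence No.

Yes, No, No, No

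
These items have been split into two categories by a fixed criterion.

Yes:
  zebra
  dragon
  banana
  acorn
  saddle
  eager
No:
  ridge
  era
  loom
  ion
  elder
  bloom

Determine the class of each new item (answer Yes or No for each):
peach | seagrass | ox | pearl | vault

The distinguishing property — length ≥ 4 AND contains 'a' — holds for all the 'Yes' cases and none of the 'No' cases.
peach: length 5, has 'a' — matches, so Yes.
seagrass: length 8, has 'a' — matches, so Yes.
ox: length 2, no 'a' — does not pass, so No.
pearl: length 5, has 'a' — matches, so Yes.
vault: length 5, has 'a' — matches, so Yes.

Yes, Yes, No, Yes, Yes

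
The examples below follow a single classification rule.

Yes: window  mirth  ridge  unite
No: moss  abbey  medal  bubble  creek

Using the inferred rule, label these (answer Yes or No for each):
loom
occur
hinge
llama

No, No, Yes, No

Looking at the examples, the only property every 'Yes' case has and every 'No' case lacks is: contains 'i'.
loom — no 'i', hence No.
occur — no 'i', hence No.
hinge — has 'i', hence Yes.
llama — no 'i', hence No.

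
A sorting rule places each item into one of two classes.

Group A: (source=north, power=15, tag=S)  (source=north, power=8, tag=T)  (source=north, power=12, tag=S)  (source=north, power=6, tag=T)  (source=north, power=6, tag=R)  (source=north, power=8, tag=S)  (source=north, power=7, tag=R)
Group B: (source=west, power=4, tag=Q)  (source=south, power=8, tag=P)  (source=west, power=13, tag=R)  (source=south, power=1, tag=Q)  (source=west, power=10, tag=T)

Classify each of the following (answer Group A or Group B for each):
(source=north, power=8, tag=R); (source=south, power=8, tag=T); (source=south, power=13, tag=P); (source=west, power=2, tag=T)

Group A, Group B, Group B, Group B

The pattern is that an item is 'Group A' exactly when: source is north.
(source=north, power=8, tag=R) — source is north, hence Group A. (source=south, power=8, tag=T) — source is south, hence Group B. (source=south, power=13, tag=P) — source is south, hence Group B. (source=west, power=2, tag=T) — source is west, hence Group B.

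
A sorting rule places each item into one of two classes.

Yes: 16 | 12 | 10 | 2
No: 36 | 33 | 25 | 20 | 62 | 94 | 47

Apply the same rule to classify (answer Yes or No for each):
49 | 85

No, No

A rule that fits every label: at most 16 — true of each 'Yes' example, false of each 'No' one.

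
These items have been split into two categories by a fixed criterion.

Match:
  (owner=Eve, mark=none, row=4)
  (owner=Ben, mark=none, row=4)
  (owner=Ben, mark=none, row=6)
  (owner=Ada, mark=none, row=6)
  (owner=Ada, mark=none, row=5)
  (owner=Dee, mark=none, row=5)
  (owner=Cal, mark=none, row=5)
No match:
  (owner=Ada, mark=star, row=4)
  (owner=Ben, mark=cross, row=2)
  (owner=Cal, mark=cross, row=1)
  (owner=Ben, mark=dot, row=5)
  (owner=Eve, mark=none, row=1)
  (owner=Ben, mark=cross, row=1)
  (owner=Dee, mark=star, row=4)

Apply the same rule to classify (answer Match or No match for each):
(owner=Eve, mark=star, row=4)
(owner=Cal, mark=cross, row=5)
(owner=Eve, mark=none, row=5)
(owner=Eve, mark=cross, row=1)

The classifier is using: mark is none AND row ≥ 2.
(owner=Eve, mark=star, row=4): No match (mark is star, row = 4).
(owner=Cal, mark=cross, row=5): No match (mark is cross, row = 5).
(owner=Eve, mark=none, row=5): Match (mark is none, row = 5).
(owner=Eve, mark=cross, row=1): No match (mark is cross, row = 1).

No match, No match, Match, No match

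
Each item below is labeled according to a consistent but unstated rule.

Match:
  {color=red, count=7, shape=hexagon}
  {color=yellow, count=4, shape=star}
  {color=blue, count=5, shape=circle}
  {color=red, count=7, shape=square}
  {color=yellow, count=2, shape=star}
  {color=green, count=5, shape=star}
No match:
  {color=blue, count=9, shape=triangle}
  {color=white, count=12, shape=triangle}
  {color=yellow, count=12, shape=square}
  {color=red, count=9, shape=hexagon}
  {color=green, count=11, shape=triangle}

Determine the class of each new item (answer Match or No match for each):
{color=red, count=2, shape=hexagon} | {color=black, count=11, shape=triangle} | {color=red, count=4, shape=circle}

The common property of the 'Match' items is: count ≤ 7. No 'No match' item has it.
{color=red, count=2, shape=hexagon}: count = 2, meets the rule → Match. {color=black, count=11, shape=triangle}: count = 11, does not satisfy this → No match. {color=red, count=4, shape=circle}: count = 4, meets the rule → Match.

Match, No match, Match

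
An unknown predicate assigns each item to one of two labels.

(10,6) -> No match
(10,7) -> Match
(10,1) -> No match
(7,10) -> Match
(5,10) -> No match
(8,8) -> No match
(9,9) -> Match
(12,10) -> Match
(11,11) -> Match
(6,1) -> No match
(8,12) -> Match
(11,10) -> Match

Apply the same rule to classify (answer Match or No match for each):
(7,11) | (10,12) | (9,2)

The simplest hypothesis consistent with all the labels is: sum ≥ 17.
Match: (7,11), since 7+11 = 18. Match: (10,12), since 10+12 = 22. No match: (9,2), since 9+2 = 11.

Match, Match, No match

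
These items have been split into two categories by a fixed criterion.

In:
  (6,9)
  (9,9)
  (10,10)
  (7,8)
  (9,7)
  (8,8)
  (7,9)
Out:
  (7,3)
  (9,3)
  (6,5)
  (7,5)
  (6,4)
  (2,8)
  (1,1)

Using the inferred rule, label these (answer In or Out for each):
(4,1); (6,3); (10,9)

Out, Out, In

'In' ⟺ sum ≥ 15.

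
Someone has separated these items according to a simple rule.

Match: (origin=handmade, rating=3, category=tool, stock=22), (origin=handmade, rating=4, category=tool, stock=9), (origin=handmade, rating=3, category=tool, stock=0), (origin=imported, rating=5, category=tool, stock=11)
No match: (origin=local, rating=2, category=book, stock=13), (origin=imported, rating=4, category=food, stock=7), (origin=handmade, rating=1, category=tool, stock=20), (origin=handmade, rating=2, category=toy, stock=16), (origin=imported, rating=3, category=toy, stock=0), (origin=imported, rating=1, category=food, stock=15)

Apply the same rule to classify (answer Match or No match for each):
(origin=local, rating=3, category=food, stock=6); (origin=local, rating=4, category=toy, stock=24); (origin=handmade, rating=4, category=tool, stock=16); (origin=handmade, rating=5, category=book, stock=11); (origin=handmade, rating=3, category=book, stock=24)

The pattern is that an item is 'Match' exactly when: category is tool AND rating ≥ 2.
(origin=local, rating=3, category=food, stock=6): category is food, rating = 3 — does not satisfy this, so No match.
(origin=local, rating=4, category=toy, stock=24): category is toy, rating = 4 — does not satisfy this, so No match.
(origin=handmade, rating=4, category=tool, stock=16): category is tool, rating = 4 — qualifies, so Match.
(origin=handmade, rating=5, category=book, stock=11): category is book, rating = 5 — does not satisfy this, so No match.
(origin=handmade, rating=3, category=book, stock=24): category is book, rating = 3 — does not satisfy this, so No match.

No match, No match, Match, No match, No match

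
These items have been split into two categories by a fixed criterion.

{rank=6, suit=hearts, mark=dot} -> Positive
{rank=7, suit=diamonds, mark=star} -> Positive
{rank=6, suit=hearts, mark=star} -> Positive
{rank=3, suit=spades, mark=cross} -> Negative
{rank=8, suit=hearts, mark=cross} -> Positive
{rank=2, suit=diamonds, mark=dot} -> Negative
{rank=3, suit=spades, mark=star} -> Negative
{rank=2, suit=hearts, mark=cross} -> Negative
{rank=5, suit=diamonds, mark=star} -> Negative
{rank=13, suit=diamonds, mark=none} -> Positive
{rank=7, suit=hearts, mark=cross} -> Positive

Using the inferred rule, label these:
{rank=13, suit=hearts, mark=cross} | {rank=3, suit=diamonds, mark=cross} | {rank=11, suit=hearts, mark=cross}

'Positive' ⟺ rank ≥ 6.
{rank=13, suit=hearts, mark=cross}: rank = 13, qualifies → Positive. {rank=3, suit=diamonds, mark=cross}: rank = 3, doesn't match → Negative. {rank=11, suit=hearts, mark=cross}: rank = 11, qualifies → Positive.

Positive, Negative, Positive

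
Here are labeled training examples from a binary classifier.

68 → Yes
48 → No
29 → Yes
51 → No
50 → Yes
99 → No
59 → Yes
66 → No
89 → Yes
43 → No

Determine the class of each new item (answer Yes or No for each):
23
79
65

Yes, No, Yes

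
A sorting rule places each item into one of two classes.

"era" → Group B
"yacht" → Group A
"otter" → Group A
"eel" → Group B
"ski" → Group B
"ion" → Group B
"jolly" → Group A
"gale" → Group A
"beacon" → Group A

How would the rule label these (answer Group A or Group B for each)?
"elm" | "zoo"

Group B, Group B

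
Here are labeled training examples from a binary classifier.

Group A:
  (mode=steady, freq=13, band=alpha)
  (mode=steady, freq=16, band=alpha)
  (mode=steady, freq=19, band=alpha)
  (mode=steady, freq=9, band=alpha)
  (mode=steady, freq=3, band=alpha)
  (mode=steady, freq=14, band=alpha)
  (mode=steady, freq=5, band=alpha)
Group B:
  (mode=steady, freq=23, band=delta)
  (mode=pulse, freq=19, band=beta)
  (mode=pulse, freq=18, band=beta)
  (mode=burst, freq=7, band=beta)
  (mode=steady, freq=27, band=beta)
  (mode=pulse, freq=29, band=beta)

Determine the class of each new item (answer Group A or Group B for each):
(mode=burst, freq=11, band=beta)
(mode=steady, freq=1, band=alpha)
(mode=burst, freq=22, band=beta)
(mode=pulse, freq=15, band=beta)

Group B, Group A, Group B, Group B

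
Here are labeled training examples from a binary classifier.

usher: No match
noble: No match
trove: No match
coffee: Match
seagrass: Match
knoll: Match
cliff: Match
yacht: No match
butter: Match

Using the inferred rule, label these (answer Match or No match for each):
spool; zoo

Match, Match

A rule that fits every label: has a double letter — true of each 'Match' example, false of each 'No match' one.
spool: 'oo' doubled — satisfies this, so Match.
zoo: 'oo' doubled — satisfies this, so Match.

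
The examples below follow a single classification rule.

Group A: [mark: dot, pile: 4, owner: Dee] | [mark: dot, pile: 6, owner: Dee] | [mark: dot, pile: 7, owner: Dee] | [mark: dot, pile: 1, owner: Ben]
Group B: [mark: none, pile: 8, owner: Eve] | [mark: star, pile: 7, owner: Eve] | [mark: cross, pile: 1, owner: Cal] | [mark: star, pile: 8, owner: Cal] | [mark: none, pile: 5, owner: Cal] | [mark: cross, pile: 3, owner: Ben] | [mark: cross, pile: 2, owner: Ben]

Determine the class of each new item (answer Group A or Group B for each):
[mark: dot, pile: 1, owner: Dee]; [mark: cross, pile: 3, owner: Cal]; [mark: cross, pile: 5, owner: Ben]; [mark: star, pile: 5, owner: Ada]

Looking at the examples, the only property every 'Group A' case has and every 'Group B' case lacks is: mark is dot.
[mark: dot, pile: 1, owner: Dee]: mark is dot, checks out → Group A. [mark: cross, pile: 3, owner: Cal]: mark is cross, doesn't qualify → Group B. [mark: cross, pile: 5, owner: Ben]: mark is cross, doesn't qualify → Group B. [mark: star, pile: 5, owner: Ada]: mark is star, doesn't qualify → Group B.

Group A, Group B, Group B, Group B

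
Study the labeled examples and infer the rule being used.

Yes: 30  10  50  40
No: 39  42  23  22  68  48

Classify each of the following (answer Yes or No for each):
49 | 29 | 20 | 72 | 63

No, No, Yes, No, No

The pattern is that an item is 'Yes' exactly when: multiple of 5.
49: No (49 = 5·9 + 4).
29: No (29 = 5·5 + 4).
20: Yes (20 = 5·4).
72: No (72 = 5·14 + 2).
63: No (63 = 5·12 + 3).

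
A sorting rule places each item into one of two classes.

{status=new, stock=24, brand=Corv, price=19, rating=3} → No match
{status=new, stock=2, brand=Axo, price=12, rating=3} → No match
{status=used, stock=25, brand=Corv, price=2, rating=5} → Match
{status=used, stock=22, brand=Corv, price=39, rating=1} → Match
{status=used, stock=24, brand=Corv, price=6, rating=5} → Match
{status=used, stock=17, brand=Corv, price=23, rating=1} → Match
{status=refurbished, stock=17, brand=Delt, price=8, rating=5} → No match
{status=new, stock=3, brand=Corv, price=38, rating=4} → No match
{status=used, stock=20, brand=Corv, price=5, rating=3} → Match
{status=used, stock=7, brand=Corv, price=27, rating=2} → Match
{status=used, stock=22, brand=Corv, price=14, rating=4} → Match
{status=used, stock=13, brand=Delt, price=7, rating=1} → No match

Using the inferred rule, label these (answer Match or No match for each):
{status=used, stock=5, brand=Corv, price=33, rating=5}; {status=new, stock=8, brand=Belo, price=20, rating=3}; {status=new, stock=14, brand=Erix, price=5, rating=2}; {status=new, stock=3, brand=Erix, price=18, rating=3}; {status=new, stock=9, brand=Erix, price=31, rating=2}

One predicate separates the groups cleanly: brand is Corv AND status is used.
{status=used, stock=5, brand=Corv, price=33, rating=5}: brand is Corv, status is used — checks out, so Match. {status=new, stock=8, brand=Belo, price=20, rating=3}: brand is Belo, status is new — fails this test, so No match. {status=new, stock=14, brand=Erix, price=5, rating=2}: brand is Erix, status is new — fails this test, so No match. {status=new, stock=3, brand=Erix, price=18, rating=3}: brand is Erix, status is new — fails this test, so No match. {status=new, stock=9, brand=Erix, price=31, rating=2}: brand is Erix, status is new — fails this test, so No match.

Match, No match, No match, No match, No match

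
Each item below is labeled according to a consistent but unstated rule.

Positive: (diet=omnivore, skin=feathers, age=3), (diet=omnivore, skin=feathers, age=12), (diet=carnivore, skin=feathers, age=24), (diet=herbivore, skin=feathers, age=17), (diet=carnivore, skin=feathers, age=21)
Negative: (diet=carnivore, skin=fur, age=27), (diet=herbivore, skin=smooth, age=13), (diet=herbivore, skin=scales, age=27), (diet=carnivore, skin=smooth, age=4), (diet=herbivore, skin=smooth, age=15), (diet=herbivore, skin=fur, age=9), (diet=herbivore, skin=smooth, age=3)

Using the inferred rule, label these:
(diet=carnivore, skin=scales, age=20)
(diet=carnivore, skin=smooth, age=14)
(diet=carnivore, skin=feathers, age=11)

Negative, Negative, Positive

Looking at the examples, the only property every 'Positive' case has and every 'Negative' case lacks is: skin is feathers.
(diet=carnivore, skin=scales, age=20) → skin is scales → Negative.
(diet=carnivore, skin=smooth, age=14) → skin is smooth → Negative.
(diet=carnivore, skin=feathers, age=11) → skin is feathers → Positive.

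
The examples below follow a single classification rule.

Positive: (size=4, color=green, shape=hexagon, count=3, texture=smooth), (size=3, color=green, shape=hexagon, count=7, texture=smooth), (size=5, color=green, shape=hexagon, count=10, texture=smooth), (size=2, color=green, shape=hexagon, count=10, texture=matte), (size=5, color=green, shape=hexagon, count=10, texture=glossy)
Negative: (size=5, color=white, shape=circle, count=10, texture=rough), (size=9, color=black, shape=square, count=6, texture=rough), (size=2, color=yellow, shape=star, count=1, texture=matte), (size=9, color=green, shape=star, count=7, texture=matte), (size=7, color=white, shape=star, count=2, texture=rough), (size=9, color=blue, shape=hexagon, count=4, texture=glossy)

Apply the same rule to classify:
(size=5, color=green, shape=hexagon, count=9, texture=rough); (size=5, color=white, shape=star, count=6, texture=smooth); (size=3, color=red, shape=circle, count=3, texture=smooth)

Positive, Negative, Negative

The distinguishing property — shape is hexagon AND color is green — holds for all the 'Positive' cases and none of the 'Negative' cases.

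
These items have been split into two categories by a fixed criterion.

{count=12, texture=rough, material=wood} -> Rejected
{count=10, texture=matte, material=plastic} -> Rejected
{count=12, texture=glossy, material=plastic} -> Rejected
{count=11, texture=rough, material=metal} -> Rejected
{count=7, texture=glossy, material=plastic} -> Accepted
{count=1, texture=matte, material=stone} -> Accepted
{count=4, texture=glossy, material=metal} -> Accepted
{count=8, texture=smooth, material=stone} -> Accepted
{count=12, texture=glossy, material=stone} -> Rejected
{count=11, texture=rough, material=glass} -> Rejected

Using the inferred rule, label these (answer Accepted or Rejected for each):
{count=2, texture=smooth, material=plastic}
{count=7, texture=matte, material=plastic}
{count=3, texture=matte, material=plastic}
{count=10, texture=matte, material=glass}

'Accepted' ⟺ count ≤ 8.
{count=2, texture=smooth, material=plastic}: count = 2, qualifies → Accepted.
{count=7, texture=matte, material=plastic}: count = 7, qualifies → Accepted.
{count=3, texture=matte, material=plastic}: count = 3, qualifies → Accepted.
{count=10, texture=matte, material=glass}: count = 10, fails the rule → Rejected.

Accepted, Accepted, Accepted, Rejected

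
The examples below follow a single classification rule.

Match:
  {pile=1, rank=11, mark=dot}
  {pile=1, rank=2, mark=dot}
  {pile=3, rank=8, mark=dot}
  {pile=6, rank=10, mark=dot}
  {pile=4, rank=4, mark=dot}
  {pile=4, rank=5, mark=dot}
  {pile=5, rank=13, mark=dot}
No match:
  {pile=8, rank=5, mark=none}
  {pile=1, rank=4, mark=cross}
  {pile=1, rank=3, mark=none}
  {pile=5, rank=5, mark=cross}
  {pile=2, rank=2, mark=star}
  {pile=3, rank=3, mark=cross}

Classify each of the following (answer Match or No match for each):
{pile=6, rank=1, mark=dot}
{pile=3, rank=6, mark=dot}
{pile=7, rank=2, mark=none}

Match, Match, No match

Every 'Match' example satisfies: mark is dot. None of the 'No match' examples do.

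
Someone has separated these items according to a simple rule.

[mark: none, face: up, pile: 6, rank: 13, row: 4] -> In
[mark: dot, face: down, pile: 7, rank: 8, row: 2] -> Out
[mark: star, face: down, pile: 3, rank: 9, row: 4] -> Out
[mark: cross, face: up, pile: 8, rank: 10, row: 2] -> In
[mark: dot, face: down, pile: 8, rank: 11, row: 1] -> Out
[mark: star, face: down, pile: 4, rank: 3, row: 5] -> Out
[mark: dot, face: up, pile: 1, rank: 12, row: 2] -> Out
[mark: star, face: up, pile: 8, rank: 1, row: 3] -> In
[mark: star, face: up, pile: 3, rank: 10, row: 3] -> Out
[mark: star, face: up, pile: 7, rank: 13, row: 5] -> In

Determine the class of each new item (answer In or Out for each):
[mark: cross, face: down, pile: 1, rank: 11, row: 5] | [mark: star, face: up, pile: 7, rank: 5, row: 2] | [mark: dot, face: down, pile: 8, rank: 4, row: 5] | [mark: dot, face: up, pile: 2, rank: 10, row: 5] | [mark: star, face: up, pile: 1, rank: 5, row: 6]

'In' ⟺ face is up AND pile ≥ 4.
Out: [mark: cross, face: down, pile: 1, rank: 11, row: 5], since face is down, pile = 1.
In: [mark: star, face: up, pile: 7, rank: 5, row: 2], since face is up, pile = 7.
Out: [mark: dot, face: down, pile: 8, rank: 4, row: 5], since face is down, pile = 8.
Out: [mark: dot, face: up, pile: 2, rank: 10, row: 5], since face is up, pile = 2.
Out: [mark: star, face: up, pile: 1, rank: 5, row: 6], since face is up, pile = 1.

Out, In, Out, Out, Out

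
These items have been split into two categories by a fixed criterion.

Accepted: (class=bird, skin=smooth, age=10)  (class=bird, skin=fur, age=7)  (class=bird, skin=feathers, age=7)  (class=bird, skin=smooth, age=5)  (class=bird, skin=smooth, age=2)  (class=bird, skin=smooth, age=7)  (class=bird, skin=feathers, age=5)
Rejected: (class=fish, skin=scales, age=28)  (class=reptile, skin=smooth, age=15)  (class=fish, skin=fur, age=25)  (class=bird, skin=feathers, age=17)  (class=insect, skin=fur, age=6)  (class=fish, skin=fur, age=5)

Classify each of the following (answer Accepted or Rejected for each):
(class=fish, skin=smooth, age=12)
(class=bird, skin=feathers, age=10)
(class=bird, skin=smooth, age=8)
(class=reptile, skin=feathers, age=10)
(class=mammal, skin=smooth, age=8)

The distinguishing property — class is bird AND age ≤ 10 — holds for all the 'Accepted' cases and none of the 'Rejected' cases.
(class=fish, skin=smooth, age=12) — class is fish, age = 12, hence Rejected.
(class=bird, skin=feathers, age=10) — class is bird, age = 10, hence Accepted.
(class=bird, skin=smooth, age=8) — class is bird, age = 8, hence Accepted.
(class=reptile, skin=feathers, age=10) — class is reptile, age = 10, hence Rejected.
(class=mammal, skin=smooth, age=8) — class is mammal, age = 8, hence Rejected.

Rejected, Accepted, Accepted, Rejected, Rejected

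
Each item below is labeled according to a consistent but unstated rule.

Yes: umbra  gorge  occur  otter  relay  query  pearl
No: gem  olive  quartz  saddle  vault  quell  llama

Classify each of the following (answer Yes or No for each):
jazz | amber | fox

No, Yes, No

The common property of the 'Yes' items is: odd length AND contains 'r'. No 'No' item has it.
jazz: length 4, no 'r' — fails this test, so No.
amber: length 5, has 'r' — checks out, so Yes.
fox: length 3, no 'r' — fails this test, so No.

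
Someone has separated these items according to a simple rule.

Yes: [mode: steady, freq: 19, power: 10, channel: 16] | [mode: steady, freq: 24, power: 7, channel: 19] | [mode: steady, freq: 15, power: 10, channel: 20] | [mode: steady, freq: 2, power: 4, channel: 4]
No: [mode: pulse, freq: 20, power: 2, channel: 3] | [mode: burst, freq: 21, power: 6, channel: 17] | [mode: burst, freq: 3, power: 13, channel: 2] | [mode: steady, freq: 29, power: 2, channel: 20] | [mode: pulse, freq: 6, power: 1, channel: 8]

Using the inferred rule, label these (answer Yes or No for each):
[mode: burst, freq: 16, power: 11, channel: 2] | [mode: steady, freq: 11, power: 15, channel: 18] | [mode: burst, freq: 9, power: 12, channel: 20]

No, Yes, No

The common property of the 'Yes' items is: mode is steady AND freq ≤ 24. No 'No' item has it.
No: [mode: burst, freq: 16, power: 11, channel: 2], since mode is burst, freq = 16.
Yes: [mode: steady, freq: 11, power: 15, channel: 18], since mode is steady, freq = 11.
No: [mode: burst, freq: 9, power: 12, channel: 20], since mode is burst, freq = 9.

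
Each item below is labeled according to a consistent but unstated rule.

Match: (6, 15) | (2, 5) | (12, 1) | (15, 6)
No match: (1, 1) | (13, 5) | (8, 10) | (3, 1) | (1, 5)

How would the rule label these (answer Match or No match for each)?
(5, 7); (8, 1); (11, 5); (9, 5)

The rule appears to be: sum is odd.
(5, 7): 5+7 = 12, does not fit → No match. (8, 1): 8+1 = 9, checks out → Match. (11, 5): 11+5 = 16, does not fit → No match. (9, 5): 9+5 = 14, does not fit → No match.

No match, Match, No match, No match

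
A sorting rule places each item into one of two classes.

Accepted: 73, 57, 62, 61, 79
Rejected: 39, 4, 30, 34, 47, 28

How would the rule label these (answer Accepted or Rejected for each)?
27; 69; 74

Rejected, Accepted, Accepted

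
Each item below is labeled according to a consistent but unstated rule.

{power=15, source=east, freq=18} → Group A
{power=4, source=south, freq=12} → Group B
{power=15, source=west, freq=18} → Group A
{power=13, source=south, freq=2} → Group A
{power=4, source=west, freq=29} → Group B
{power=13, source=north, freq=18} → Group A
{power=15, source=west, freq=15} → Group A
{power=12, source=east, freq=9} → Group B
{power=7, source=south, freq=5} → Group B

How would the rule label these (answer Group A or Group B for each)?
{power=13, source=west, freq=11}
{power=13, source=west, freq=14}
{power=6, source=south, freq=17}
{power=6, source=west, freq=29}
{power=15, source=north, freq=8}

Group A, Group A, Group B, Group B, Group A

The distinguishing property — power ≥ 13 — holds for all the 'Group A' cases and none of the 'Group B' cases.
{power=13, source=west, freq=11}: power = 13 — fits, so Group A.
{power=13, source=west, freq=14}: power = 13 — fits, so Group A.
{power=6, source=south, freq=17}: power = 6 — does not pass, so Group B.
{power=6, source=west, freq=29}: power = 6 — does not pass, so Group B.
{power=15, source=north, freq=8}: power = 15 — fits, so Group A.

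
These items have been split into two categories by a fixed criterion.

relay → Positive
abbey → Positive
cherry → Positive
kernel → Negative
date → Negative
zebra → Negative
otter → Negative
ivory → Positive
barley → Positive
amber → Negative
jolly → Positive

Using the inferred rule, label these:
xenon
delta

The rule appears to be: contains 'y'.
Negative: xenon, since no 'y'.
Negative: delta, since no 'y'.

Negative, Negative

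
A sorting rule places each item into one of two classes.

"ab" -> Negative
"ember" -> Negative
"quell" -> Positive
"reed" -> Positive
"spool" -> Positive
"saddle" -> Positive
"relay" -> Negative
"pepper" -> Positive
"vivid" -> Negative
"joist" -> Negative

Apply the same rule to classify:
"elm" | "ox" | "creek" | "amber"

Every 'Positive' example satisfies: has a double letter. None of the 'Negative' examples do.
"elm" → no doubled letter → Negative. "ox" → no doubled letter → Negative. "creek" → 'ee' doubled → Positive. "amber" → no doubled letter → Negative.

Negative, Negative, Positive, Negative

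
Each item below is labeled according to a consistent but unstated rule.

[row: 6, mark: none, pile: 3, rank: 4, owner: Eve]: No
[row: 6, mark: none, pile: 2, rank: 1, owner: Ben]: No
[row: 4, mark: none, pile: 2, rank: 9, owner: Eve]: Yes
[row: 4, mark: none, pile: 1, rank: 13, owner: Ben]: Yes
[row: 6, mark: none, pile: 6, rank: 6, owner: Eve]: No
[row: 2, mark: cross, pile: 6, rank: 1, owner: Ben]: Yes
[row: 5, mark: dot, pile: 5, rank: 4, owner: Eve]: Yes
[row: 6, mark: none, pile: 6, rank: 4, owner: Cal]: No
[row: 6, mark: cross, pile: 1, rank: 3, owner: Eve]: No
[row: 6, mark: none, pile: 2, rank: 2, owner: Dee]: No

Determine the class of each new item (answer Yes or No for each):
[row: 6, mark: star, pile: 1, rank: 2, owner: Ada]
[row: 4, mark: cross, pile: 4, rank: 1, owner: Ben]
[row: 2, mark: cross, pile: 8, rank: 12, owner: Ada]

A rule that fits every label: row ≤ 5 — true of each 'Yes' example, false of each 'No' one.

No, Yes, Yes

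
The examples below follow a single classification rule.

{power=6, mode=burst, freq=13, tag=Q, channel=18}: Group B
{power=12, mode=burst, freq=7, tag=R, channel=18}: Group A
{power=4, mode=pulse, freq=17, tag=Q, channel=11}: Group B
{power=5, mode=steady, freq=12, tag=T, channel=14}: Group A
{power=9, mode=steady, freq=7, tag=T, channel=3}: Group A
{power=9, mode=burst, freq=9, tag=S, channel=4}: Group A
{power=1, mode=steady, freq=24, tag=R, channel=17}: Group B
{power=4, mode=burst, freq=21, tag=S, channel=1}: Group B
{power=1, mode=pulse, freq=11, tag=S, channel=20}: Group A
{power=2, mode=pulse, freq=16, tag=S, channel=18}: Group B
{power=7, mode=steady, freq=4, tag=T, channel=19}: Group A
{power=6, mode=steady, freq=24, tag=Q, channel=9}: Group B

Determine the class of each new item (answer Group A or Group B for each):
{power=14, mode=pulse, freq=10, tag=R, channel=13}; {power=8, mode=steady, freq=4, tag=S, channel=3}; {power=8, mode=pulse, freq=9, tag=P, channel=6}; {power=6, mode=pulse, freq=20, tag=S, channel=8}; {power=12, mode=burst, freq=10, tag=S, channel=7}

The pattern is that an item is 'Group A' exactly when: freq ≤ 12.
{power=14, mode=pulse, freq=10, tag=R, channel=13} → freq = 10 → Group A. {power=8, mode=steady, freq=4, tag=S, channel=3} → freq = 4 → Group A. {power=8, mode=pulse, freq=9, tag=P, channel=6} → freq = 9 → Group A. {power=6, mode=pulse, freq=20, tag=S, channel=8} → freq = 20 → Group B. {power=12, mode=burst, freq=10, tag=S, channel=7} → freq = 10 → Group A.

Group A, Group A, Group A, Group B, Group A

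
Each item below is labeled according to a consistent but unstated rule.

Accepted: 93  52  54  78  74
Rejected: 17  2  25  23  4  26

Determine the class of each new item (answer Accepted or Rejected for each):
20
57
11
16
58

Rejected, Accepted, Rejected, Rejected, Accepted

One predicate separates the groups cleanly: at least 52.
Rejected: 20, since 20 < 52. Accepted: 57, since 57 ≥ 52. Rejected: 11, since 11 < 52. Rejected: 16, since 16 < 52. Accepted: 58, since 58 ≥ 52.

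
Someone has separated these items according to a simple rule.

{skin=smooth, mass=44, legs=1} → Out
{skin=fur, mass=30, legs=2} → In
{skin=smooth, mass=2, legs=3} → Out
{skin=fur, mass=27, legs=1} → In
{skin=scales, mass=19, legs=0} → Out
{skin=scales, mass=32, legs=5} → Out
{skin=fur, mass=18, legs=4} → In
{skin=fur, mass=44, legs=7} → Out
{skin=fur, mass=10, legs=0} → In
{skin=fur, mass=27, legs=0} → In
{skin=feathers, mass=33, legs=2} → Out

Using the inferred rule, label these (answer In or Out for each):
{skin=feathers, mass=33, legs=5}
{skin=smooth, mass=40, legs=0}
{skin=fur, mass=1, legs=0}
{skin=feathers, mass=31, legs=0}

Out, Out, In, Out

'In' ⟺ skin is fur AND legs ≤ 4.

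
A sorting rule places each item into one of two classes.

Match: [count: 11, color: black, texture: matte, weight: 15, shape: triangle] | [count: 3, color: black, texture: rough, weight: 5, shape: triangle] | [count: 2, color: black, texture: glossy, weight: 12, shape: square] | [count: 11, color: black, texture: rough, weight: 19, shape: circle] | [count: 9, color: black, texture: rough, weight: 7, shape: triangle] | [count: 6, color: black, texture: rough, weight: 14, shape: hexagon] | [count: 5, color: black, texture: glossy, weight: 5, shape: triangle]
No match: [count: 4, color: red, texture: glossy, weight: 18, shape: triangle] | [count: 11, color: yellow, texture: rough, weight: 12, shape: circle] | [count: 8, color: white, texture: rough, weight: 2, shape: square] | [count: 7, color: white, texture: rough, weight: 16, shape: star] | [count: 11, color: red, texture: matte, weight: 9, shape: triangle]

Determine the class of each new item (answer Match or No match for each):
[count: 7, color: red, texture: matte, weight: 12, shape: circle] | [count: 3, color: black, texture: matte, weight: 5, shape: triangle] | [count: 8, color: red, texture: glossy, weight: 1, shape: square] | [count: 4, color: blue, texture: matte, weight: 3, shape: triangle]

No match, Match, No match, No match

Looking at the examples, the only property every 'Match' case has and every 'No match' case lacks is: color is black.
[count: 7, color: red, texture: matte, weight: 12, shape: circle]: color is red, lacks this property → No match.
[count: 3, color: black, texture: matte, weight: 5, shape: triangle]: color is black, matches → Match.
[count: 8, color: red, texture: glossy, weight: 1, shape: square]: color is red, lacks this property → No match.
[count: 4, color: blue, texture: matte, weight: 3, shape: triangle]: color is blue, lacks this property → No match.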